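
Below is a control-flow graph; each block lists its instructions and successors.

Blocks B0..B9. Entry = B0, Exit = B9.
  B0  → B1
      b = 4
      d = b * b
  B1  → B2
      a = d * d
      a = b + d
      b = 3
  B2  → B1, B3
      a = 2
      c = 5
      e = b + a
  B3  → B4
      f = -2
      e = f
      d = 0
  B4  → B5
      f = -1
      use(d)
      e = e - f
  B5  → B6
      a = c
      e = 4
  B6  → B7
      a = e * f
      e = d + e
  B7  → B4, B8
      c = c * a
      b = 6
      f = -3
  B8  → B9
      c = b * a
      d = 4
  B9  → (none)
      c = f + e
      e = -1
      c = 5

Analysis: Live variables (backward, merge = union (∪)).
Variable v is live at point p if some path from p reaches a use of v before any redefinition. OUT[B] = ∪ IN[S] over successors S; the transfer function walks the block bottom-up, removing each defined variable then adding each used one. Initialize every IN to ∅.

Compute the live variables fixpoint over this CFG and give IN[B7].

Per-block solution:
  B0: | IN={} | OUT={b, d}
  B1: | IN={b, d} | OUT={b, d}
  B2: | IN={b, d} | OUT={b, c, d}
  B3: | IN={c} | OUT={c, d, e}
  B4: | IN={c, d, e} | OUT={c, d, f}
  B5: | IN={c, d, f} | OUT={c, d, e, f}
  B6: | IN={c, d, e, f} | OUT={a, c, d, e}
  B7: | IN={a, c, d, e} | OUT={a, b, c, d, e, f}
  B8: | IN={a, b, e, f} | OUT={e, f}
  B9: | IN={e, f} | OUT={}

Merge at B7: OUT[B7] = IN[B4] ⊔ IN[B8] = {a, b, c, d, e, f}
Applying B7's transfer function to that OUT value gives IN[B7] (row B7 above).

Answer: {a, c, d, e}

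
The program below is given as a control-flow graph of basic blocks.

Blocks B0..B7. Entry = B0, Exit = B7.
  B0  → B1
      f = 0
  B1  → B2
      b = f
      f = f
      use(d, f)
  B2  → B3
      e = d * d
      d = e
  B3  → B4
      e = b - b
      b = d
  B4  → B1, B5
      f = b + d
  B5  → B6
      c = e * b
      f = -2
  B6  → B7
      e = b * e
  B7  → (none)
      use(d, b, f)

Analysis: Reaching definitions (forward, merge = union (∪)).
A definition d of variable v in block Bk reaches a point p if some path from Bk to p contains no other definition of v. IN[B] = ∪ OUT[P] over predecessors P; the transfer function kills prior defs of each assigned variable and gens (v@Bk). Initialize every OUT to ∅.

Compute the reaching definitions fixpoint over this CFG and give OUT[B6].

Answer: {b@B3, c@B5, d@B2, e@B6, f@B5}

Derivation:
Fixpoint table:
  B0:  IN={}  OUT={f@B0}
  B1:  IN={b@B3, d@B2, e@B3, f@B0, f@B4}  OUT={b@B1, d@B2, e@B3, f@B1}
  B2:  IN={b@B1, d@B2, e@B3, f@B1}  OUT={b@B1, d@B2, e@B2, f@B1}
  B3:  IN={b@B1, d@B2, e@B2, f@B1}  OUT={b@B3, d@B2, e@B3, f@B1}
  B4:  IN={b@B3, d@B2, e@B3, f@B1}  OUT={b@B3, d@B2, e@B3, f@B4}
  B5:  IN={b@B3, d@B2, e@B3, f@B4}  OUT={b@B3, c@B5, d@B2, e@B3, f@B5}
  B6:  IN={b@B3, c@B5, d@B2, e@B3, f@B5}  OUT={b@B3, c@B5, d@B2, e@B6, f@B5}
  B7:  IN={b@B3, c@B5, d@B2, e@B6, f@B5}  OUT={b@B3, c@B5, d@B2, e@B6, f@B5}

Merge at B6: IN[B6] = OUT[B5] = {b@B3, c@B5, d@B2, e@B3, f@B5}
Applying B6's transfer function to that IN value gives OUT[B6] (row B6 above).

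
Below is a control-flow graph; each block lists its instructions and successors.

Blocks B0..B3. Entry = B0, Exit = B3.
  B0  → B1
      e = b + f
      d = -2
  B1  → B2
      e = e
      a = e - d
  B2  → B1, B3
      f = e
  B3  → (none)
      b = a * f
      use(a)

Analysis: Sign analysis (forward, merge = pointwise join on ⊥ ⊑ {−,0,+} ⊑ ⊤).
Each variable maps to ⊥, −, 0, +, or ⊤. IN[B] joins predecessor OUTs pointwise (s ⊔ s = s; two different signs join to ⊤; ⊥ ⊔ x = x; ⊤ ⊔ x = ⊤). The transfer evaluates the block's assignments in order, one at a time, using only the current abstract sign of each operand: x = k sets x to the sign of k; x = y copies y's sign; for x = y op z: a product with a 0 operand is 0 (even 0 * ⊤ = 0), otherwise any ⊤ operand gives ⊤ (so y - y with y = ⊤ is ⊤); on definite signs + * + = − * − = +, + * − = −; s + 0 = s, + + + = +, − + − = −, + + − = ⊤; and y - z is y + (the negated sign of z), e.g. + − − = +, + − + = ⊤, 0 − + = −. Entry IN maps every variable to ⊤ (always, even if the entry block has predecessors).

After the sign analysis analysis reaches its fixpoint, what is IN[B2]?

Per-block solution:
  B0:   IN=(all ⊤)   OUT={d:-; rest ⊤}
  B1:   IN={d:-; rest ⊤}   OUT={d:-; rest ⊤}
  B2:   IN={d:-; rest ⊤}   OUT={d:-; rest ⊤}
  B3:   IN={d:-; rest ⊤}   OUT={d:-; rest ⊤}

Merge at B2: IN[B2] = OUT[B1] = {a: ⊤, b: ⊤, c: ⊤, d: -, e: ⊤, f: ⊤}

Answer: {a: ⊤, b: ⊤, c: ⊤, d: -, e: ⊤, f: ⊤}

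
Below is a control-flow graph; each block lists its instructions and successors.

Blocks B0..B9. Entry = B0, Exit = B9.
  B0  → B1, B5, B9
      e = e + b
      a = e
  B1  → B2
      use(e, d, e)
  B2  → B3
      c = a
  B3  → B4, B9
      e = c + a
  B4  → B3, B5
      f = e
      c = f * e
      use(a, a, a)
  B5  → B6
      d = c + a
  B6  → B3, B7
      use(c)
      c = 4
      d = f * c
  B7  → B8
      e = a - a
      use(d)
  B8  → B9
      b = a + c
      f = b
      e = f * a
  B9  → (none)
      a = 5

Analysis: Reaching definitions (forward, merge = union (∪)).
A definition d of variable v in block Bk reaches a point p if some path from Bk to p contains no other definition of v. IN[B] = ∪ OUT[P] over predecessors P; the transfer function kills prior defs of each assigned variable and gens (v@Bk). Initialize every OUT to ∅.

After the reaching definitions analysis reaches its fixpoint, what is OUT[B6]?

Answer: {a@B0, c@B6, d@B6, e@B0, e@B3, f@B4}

Derivation:
Converged values:
  B0:  IN={}  OUT={a@B0, e@B0}
  B1:  IN={a@B0, e@B0}  OUT={a@B0, e@B0}
  B2:  IN={a@B0, e@B0}  OUT={a@B0, c@B2, e@B0}
  B3:  IN={a@B0, c@B2, c@B4, c@B6, d@B6, e@B0, e@B3, f@B4}  OUT={a@B0, c@B2, c@B4, c@B6, d@B6, e@B3, f@B4}
  B4:  IN={a@B0, c@B2, c@B4, c@B6, d@B6, e@B3, f@B4}  OUT={a@B0, c@B4, d@B6, e@B3, f@B4}
  B5:  IN={a@B0, c@B4, d@B6, e@B0, e@B3, f@B4}  OUT={a@B0, c@B4, d@B5, e@B0, e@B3, f@B4}
  B6:  IN={a@B0, c@B4, d@B5, e@B0, e@B3, f@B4}  OUT={a@B0, c@B6, d@B6, e@B0, e@B3, f@B4}
  B7:  IN={a@B0, c@B6, d@B6, e@B0, e@B3, f@B4}  OUT={a@B0, c@B6, d@B6, e@B7, f@B4}
  B8:  IN={a@B0, c@B6, d@B6, e@B7, f@B4}  OUT={a@B0, b@B8, c@B6, d@B6, e@B8, f@B8}
  B9:  IN={a@B0, b@B8, c@B2, c@B4, c@B6, d@B6, e@B0, e@B3, e@B8, f@B4, f@B8}  OUT={a@B9, b@B8, c@B2, c@B4, c@B6, d@B6, e@B0, e@B3, e@B8, f@B4, f@B8}

Merge at B6: IN[B6] = OUT[B5] = {a@B0, c@B4, d@B5, e@B0, e@B3, f@B4}
Applying B6's transfer function to that IN value gives OUT[B6] (row B6 above).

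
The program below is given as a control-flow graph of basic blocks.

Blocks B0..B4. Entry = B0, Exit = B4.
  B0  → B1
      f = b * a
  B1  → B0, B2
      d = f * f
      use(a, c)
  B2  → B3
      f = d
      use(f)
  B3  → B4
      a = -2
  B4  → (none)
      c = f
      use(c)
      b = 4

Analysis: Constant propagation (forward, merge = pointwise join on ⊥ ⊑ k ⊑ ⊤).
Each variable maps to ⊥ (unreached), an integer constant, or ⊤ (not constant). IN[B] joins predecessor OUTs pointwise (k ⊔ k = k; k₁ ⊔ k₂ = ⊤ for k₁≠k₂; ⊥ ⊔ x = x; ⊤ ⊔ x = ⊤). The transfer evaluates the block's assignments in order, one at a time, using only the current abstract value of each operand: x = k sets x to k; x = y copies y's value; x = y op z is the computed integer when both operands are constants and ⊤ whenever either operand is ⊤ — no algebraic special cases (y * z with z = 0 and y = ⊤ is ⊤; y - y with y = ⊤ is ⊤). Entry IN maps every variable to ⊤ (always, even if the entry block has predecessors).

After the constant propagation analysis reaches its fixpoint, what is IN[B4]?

Answer: {a: -2, b: ⊤, c: ⊤, d: ⊤, e: ⊤, f: ⊤}

Working:
Per-block solution:
  B0:   IN=(all ⊤)   OUT=(all ⊤)
  B1:   IN=(all ⊤)   OUT=(all ⊤)
  B2:   IN=(all ⊤)   OUT=(all ⊤)
  B3:   IN=(all ⊤)   OUT={a:-2; rest ⊤}
  B4:   IN={a:-2; rest ⊤}   OUT={a:-2, b:4; rest ⊤}

Merge at B4: IN[B4] = OUT[B3] = {a: -2, b: ⊤, c: ⊤, d: ⊤, e: ⊤, f: ⊤}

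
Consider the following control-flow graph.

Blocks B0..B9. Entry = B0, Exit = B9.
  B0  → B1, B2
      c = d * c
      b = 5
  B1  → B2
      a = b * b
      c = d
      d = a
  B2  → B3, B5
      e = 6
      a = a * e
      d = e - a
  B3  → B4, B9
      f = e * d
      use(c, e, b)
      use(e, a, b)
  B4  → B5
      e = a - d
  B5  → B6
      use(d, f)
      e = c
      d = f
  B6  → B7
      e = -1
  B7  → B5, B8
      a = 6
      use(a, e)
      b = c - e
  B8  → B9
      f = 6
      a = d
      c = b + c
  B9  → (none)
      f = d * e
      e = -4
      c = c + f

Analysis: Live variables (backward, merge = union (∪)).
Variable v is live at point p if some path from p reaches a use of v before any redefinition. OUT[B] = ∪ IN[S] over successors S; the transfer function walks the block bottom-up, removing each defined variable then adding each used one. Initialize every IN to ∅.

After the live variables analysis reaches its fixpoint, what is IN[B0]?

Fixpoint table:
  B0: | IN={a, c, d, f} | OUT={a, b, c, d, f}
  B1: | IN={b, d, f} | OUT={a, b, c, f}
  B2: | IN={a, b, c, f} | OUT={a, b, c, d, e, f}
  B3: | IN={a, b, c, d, e} | OUT={a, c, d, e, f}
  B4: | IN={a, c, d, f} | OUT={c, d, f}
  B5: | IN={c, d, f} | OUT={c, d, f}
  B6: | IN={c, d, f} | OUT={c, d, e, f}
  B7: | IN={c, d, e, f} | OUT={b, c, d, e, f}
  B8: | IN={b, c, d, e} | OUT={c, d, e}
  B9: | IN={c, d, e} | OUT={}

Merge at B0: OUT[B0] = IN[B1] ⊔ IN[B2] = {a, b, c, d, f}
Applying B0's transfer function to that OUT value gives IN[B0] (row B0 above).

Answer: {a, c, d, f}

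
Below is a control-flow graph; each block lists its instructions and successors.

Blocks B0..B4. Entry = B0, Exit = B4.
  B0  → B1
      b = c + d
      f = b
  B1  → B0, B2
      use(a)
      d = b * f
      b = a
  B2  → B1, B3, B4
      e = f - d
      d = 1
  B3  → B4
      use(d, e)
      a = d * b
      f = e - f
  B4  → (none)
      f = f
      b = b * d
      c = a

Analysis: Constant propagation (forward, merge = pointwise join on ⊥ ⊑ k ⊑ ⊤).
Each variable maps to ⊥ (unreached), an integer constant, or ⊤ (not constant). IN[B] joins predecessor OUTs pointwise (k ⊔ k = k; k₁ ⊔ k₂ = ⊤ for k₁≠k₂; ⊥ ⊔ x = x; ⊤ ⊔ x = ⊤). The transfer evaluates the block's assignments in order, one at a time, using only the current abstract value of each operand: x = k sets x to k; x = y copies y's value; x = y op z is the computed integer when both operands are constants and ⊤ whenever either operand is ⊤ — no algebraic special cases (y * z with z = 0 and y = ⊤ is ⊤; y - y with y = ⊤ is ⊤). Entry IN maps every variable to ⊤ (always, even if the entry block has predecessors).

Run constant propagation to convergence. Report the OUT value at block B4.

Converged values:
  B0:   IN=(all ⊤)   OUT=(all ⊤)
  B1:   IN=(all ⊤)   OUT=(all ⊤)
  B2:   IN=(all ⊤)   OUT={d:1; rest ⊤}
  B3:   IN={d:1; rest ⊤}   OUT={d:1; rest ⊤}
  B4:   IN={d:1; rest ⊤}   OUT={d:1; rest ⊤}

Merge at B4: IN[B4] = OUT[B2] ⊔ OUT[B3] = {a: ⊤, b: ⊤, c: ⊤, d: 1, e: ⊤, f: ⊤}
Applying B4's transfer function to that IN value gives OUT[B4] (row B4 above).

Answer: {a: ⊤, b: ⊤, c: ⊤, d: 1, e: ⊤, f: ⊤}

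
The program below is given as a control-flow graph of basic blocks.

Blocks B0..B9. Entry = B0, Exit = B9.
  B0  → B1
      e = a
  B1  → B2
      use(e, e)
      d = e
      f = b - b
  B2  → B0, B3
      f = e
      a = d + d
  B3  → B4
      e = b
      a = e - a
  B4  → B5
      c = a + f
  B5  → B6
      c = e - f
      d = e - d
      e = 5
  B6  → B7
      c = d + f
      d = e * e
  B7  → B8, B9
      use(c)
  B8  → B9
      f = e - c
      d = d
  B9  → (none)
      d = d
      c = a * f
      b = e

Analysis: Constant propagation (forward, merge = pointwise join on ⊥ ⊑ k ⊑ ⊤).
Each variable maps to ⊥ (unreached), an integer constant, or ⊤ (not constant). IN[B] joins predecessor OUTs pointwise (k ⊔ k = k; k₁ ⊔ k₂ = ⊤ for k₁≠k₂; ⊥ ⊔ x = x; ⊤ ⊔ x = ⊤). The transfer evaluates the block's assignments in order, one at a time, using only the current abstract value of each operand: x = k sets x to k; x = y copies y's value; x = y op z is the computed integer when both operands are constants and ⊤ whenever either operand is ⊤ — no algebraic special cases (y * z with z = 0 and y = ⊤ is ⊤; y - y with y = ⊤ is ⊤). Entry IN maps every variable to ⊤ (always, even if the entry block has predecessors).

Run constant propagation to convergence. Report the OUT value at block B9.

Per-block solution:
  B0:   IN=(all ⊤)   OUT=(all ⊤)
  B1:   IN=(all ⊤)   OUT=(all ⊤)
  B2:   IN=(all ⊤)   OUT=(all ⊤)
  B3:   IN=(all ⊤)   OUT=(all ⊤)
  B4:   IN=(all ⊤)   OUT=(all ⊤)
  B5:   IN=(all ⊤)   OUT={e:5; rest ⊤}
  B6:   IN={e:5; rest ⊤}   OUT={d:25, e:5; rest ⊤}
  B7:   IN={d:25, e:5; rest ⊤}   OUT={d:25, e:5; rest ⊤}
  B8:   IN={d:25, e:5; rest ⊤}   OUT={d:25, e:5; rest ⊤}
  B9:   IN={d:25, e:5; rest ⊤}   OUT={b:5, d:25, e:5; rest ⊤}

Merge at B9: IN[B9] = OUT[B7] ⊔ OUT[B8] = {a: ⊤, b: ⊤, c: ⊤, d: 25, e: 5, f: ⊤}
Applying B9's transfer function to that IN value gives OUT[B9] (row B9 above).

Answer: {a: ⊤, b: 5, c: ⊤, d: 25, e: 5, f: ⊤}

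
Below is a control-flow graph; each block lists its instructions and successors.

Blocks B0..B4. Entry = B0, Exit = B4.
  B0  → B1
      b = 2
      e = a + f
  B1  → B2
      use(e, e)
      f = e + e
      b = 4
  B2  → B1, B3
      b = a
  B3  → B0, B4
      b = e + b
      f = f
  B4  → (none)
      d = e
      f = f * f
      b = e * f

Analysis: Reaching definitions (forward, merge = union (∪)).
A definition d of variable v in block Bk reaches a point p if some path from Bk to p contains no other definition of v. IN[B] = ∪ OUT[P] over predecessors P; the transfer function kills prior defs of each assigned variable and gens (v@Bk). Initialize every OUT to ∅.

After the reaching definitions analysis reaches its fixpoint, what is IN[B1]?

Fixpoint table:
  B0: | IN={b@B3, e@B0, f@B3} | OUT={b@B0, e@B0, f@B3}
  B1: | IN={b@B0, b@B2, e@B0, f@B1, f@B3} | OUT={b@B1, e@B0, f@B1}
  B2: | IN={b@B1, e@B0, f@B1} | OUT={b@B2, e@B0, f@B1}
  B3: | IN={b@B2, e@B0, f@B1} | OUT={b@B3, e@B0, f@B3}
  B4: | IN={b@B3, e@B0, f@B3} | OUT={b@B4, d@B4, e@B0, f@B4}

Merge at B1: IN[B1] = OUT[B0] ⊔ OUT[B2] = {b@B0, b@B2, e@B0, f@B1, f@B3}

Answer: {b@B0, b@B2, e@B0, f@B1, f@B3}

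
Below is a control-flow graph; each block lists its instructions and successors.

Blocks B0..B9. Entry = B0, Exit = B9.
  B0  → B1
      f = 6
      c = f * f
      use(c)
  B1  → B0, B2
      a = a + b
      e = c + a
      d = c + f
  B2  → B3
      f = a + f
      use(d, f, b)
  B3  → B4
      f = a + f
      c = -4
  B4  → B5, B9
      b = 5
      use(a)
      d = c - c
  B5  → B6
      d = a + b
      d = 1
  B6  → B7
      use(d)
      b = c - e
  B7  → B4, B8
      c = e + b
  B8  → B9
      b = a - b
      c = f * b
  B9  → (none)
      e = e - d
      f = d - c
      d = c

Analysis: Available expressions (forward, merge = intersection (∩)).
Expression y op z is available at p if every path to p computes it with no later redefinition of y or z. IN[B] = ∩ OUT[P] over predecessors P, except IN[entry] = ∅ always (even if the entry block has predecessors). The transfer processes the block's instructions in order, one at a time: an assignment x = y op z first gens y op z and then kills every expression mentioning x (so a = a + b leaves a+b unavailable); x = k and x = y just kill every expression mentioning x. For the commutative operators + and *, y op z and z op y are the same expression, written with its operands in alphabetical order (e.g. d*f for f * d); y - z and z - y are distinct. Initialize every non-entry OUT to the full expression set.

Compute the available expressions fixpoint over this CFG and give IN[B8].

Per-block solution:
  B0:  IN={}  OUT={f*f}
  B1:  IN={f*f}  OUT={a+c, c+f, f*f}
  B2:  IN={a+c, c+f, f*f}  OUT={a+c}
  B3:  IN={a+c}  OUT={}
  B4:  IN={}  OUT={c-c}
  B5:  IN={c-c}  OUT={a+b, c-c}
  B6:  IN={a+b, c-c}  OUT={c-c, c-e}
  B7:  IN={c-c, c-e}  OUT={b+e}
  B8:  IN={b+e}  OUT={b*f}
  B9:  IN={}  OUT={}

Merge at B8: IN[B8] = OUT[B7] = {b+e}

Answer: {b+e}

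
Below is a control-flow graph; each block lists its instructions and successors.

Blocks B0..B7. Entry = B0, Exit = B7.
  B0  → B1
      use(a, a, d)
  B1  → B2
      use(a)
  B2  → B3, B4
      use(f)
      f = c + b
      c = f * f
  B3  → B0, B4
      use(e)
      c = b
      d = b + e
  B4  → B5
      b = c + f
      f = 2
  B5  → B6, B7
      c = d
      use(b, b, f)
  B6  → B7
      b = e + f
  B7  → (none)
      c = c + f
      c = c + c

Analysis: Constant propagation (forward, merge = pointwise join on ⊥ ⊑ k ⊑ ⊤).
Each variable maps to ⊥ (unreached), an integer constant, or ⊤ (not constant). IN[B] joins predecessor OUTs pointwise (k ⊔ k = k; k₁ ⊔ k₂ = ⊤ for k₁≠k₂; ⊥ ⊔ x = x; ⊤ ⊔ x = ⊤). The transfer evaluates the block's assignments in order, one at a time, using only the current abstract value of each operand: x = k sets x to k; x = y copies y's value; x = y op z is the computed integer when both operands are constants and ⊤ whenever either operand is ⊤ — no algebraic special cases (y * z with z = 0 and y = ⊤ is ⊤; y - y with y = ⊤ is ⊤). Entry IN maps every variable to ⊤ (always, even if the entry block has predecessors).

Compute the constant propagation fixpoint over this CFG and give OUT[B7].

Converged values:
  B0:   IN=(all ⊤)   OUT=(all ⊤)
  B1:   IN=(all ⊤)   OUT=(all ⊤)
  B2:   IN=(all ⊤)   OUT=(all ⊤)
  B3:   IN=(all ⊤)   OUT=(all ⊤)
  B4:   IN=(all ⊤)   OUT={f:2; rest ⊤}
  B5:   IN={f:2; rest ⊤}   OUT={f:2; rest ⊤}
  B6:   IN={f:2; rest ⊤}   OUT={f:2; rest ⊤}
  B7:   IN={f:2; rest ⊤}   OUT={f:2; rest ⊤}

Merge at B7: IN[B7] = OUT[B5] ⊔ OUT[B6] = {a: ⊤, b: ⊤, c: ⊤, d: ⊤, e: ⊤, f: 2}
Applying B7's transfer function to that IN value gives OUT[B7] (row B7 above).

Answer: {a: ⊤, b: ⊤, c: ⊤, d: ⊤, e: ⊤, f: 2}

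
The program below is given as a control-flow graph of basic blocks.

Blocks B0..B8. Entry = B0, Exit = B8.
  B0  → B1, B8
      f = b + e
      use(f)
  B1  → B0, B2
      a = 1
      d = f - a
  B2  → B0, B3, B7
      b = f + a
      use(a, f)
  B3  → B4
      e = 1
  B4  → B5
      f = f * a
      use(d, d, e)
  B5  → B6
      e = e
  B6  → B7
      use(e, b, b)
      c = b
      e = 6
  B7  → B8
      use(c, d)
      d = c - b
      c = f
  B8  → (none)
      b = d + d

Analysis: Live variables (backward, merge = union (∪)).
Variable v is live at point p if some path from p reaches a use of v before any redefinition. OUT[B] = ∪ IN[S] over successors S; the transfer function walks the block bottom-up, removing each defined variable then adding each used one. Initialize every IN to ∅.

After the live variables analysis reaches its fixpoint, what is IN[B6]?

Converged values:
  B0: | IN={b, c, d, e} | OUT={b, c, d, e, f}
  B1: | IN={b, c, e, f} | OUT={a, b, c, d, e, f}
  B2: | IN={a, c, d, e, f} | OUT={a, b, c, d, e, f}
  B3: | IN={a, b, d, f} | OUT={a, b, d, e, f}
  B4: | IN={a, b, d, e, f} | OUT={b, d, e, f}
  B5: | IN={b, d, e, f} | OUT={b, d, e, f}
  B6: | IN={b, d, e, f} | OUT={b, c, d, f}
  B7: | IN={b, c, d, f} | OUT={d}
  B8: | IN={d} | OUT={}

Merge at B6: OUT[B6] = IN[B7] = {b, c, d, f}
Applying B6's transfer function to that OUT value gives IN[B6] (row B6 above).

Answer: {b, d, e, f}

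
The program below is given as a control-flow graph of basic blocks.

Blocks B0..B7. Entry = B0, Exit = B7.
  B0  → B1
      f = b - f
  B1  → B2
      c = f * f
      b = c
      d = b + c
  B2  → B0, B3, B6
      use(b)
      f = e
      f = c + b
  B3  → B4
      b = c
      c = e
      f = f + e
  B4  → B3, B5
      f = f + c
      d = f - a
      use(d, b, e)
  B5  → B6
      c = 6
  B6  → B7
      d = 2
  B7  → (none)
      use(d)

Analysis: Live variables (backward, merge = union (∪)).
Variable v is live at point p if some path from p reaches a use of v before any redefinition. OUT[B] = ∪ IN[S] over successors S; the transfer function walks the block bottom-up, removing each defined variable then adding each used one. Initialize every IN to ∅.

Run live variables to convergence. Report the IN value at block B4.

Answer: {a, b, c, e, f}

Derivation:
Converged values:
  B0:  IN={a, b, e, f}  OUT={a, e, f}
  B1:  IN={a, e, f}  OUT={a, b, c, e}
  B2:  IN={a, b, c, e}  OUT={a, b, c, e, f}
  B3:  IN={a, c, e, f}  OUT={a, b, c, e, f}
  B4:  IN={a, b, c, e, f}  OUT={a, c, e, f}
  B5:  IN={}  OUT={}
  B6:  IN={}  OUT={d}
  B7:  IN={d}  OUT={}

Merge at B4: OUT[B4] = IN[B3] ⊔ IN[B5] = {a, c, e, f}
Applying B4's transfer function to that OUT value gives IN[B4] (row B4 above).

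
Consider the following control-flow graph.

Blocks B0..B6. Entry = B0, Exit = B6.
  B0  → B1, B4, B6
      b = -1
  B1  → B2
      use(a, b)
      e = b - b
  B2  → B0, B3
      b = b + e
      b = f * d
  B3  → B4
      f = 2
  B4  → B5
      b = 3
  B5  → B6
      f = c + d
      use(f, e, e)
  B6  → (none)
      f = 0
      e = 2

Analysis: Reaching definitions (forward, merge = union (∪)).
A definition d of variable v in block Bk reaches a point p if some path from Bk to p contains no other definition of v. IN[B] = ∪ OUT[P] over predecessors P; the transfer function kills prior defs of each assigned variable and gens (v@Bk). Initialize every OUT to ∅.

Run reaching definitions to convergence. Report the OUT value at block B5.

Fixpoint table:
  B0:  IN={b@B2, e@B1}  OUT={b@B0, e@B1}
  B1:  IN={b@B0, e@B1}  OUT={b@B0, e@B1}
  B2:  IN={b@B0, e@B1}  OUT={b@B2, e@B1}
  B3:  IN={b@B2, e@B1}  OUT={b@B2, e@B1, f@B3}
  B4:  IN={b@B0, b@B2, e@B1, f@B3}  OUT={b@B4, e@B1, f@B3}
  B5:  IN={b@B4, e@B1, f@B3}  OUT={b@B4, e@B1, f@B5}
  B6:  IN={b@B0, b@B4, e@B1, f@B5}  OUT={b@B0, b@B4, e@B6, f@B6}

Merge at B5: IN[B5] = OUT[B4] = {b@B4, e@B1, f@B3}
Applying B5's transfer function to that IN value gives OUT[B5] (row B5 above).

Answer: {b@B4, e@B1, f@B5}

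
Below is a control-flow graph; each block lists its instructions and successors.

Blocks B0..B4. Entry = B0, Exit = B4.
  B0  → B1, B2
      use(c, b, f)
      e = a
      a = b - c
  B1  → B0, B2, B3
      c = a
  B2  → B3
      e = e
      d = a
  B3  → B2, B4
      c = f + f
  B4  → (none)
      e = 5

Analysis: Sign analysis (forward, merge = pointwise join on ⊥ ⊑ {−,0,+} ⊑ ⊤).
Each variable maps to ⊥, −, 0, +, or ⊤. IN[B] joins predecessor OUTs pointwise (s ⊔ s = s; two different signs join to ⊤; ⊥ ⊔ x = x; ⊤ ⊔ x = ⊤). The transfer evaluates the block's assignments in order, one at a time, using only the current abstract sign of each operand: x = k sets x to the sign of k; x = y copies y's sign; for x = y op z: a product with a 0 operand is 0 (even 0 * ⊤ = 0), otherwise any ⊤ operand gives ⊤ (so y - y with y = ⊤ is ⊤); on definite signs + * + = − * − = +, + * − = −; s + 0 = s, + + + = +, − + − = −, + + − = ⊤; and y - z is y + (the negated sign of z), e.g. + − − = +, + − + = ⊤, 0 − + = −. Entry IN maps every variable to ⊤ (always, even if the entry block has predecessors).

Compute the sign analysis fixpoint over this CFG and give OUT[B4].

Per-block solution:
  B0:   IN=(all ⊤)   OUT=(all ⊤)
  B1:   IN=(all ⊤)   OUT=(all ⊤)
  B2:   IN=(all ⊤)   OUT=(all ⊤)
  B3:   IN=(all ⊤)   OUT=(all ⊤)
  B4:   IN=(all ⊤)   OUT={e:+; rest ⊤}

Merge at B4: IN[B4] = OUT[B3] = {a: ⊤, b: ⊤, c: ⊤, d: ⊤, e: ⊤, f: ⊤}
Applying B4's transfer function to that IN value gives OUT[B4] (row B4 above).

Answer: {a: ⊤, b: ⊤, c: ⊤, d: ⊤, e: +, f: ⊤}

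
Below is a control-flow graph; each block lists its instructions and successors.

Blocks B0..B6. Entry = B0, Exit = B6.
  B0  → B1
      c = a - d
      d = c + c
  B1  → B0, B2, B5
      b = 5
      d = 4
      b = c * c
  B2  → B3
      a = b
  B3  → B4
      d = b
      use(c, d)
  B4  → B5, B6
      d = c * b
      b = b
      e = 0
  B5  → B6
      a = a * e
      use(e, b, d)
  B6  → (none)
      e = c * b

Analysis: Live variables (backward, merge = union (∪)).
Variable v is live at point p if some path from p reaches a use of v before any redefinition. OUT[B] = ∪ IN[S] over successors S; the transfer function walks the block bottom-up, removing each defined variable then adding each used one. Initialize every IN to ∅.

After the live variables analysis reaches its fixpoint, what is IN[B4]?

Answer: {a, b, c}

Derivation:
Fixpoint table:
  B0:   IN={a, d, e}   OUT={a, c, e}
  B1:   IN={a, c, e}   OUT={a, b, c, d, e}
  B2:   IN={b, c}   OUT={a, b, c}
  B3:   IN={a, b, c}   OUT={a, b, c}
  B4:   IN={a, b, c}   OUT={a, b, c, d, e}
  B5:   IN={a, b, c, d, e}   OUT={b, c}
  B6:   IN={b, c}   OUT={}

Merge at B4: OUT[B4] = IN[B5] ⊔ IN[B6] = {a, b, c, d, e}
Applying B4's transfer function to that OUT value gives IN[B4] (row B4 above).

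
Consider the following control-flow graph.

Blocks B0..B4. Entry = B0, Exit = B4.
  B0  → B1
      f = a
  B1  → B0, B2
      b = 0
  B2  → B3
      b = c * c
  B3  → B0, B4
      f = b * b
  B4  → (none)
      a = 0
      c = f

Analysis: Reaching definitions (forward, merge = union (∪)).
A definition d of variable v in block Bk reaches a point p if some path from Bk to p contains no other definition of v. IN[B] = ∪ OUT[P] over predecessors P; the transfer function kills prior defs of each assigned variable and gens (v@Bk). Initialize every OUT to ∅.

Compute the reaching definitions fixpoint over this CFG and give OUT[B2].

Answer: {b@B2, f@B0}

Working:
Per-block solution:
  B0:  IN={b@B1, b@B2, f@B0, f@B3}  OUT={b@B1, b@B2, f@B0}
  B1:  IN={b@B1, b@B2, f@B0}  OUT={b@B1, f@B0}
  B2:  IN={b@B1, f@B0}  OUT={b@B2, f@B0}
  B3:  IN={b@B2, f@B0}  OUT={b@B2, f@B3}
  B4:  IN={b@B2, f@B3}  OUT={a@B4, b@B2, c@B4, f@B3}

Merge at B2: IN[B2] = OUT[B1] = {b@B1, f@B0}
Applying B2's transfer function to that IN value gives OUT[B2] (row B2 above).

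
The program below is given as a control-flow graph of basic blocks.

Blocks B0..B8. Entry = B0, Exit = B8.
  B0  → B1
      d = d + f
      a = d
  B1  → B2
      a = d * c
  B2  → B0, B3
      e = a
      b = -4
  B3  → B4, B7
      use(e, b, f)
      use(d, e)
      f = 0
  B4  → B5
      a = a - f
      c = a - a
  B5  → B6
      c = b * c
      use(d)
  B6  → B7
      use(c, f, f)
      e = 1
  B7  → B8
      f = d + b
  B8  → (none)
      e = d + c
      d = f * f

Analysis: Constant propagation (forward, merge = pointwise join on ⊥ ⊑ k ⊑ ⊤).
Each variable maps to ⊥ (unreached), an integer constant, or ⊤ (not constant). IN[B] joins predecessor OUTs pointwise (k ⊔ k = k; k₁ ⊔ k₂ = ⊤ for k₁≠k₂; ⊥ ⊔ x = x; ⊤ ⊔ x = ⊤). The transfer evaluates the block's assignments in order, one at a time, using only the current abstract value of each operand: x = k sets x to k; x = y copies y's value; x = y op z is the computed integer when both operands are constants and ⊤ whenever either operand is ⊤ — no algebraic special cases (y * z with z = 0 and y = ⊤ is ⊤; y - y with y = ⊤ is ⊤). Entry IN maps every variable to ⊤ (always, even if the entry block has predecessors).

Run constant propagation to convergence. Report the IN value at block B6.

Converged values:
  B0: | IN=(all ⊤) | OUT=(all ⊤)
  B1: | IN=(all ⊤) | OUT=(all ⊤)
  B2: | IN=(all ⊤) | OUT={b:-4; rest ⊤}
  B3: | IN={b:-4; rest ⊤} | OUT={b:-4, f:0; rest ⊤}
  B4: | IN={b:-4, f:0; rest ⊤} | OUT={b:-4, f:0; rest ⊤}
  B5: | IN={b:-4, f:0; rest ⊤} | OUT={b:-4, f:0; rest ⊤}
  B6: | IN={b:-4, f:0; rest ⊤} | OUT={b:-4, e:1, f:0; rest ⊤}
  B7: | IN={b:-4, f:0; rest ⊤} | OUT={b:-4; rest ⊤}
  B8: | IN={b:-4; rest ⊤} | OUT={b:-4; rest ⊤}

Merge at B6: IN[B6] = OUT[B5] = {a: ⊤, b: -4, c: ⊤, d: ⊤, e: ⊤, f: 0}

Answer: {a: ⊤, b: -4, c: ⊤, d: ⊤, e: ⊤, f: 0}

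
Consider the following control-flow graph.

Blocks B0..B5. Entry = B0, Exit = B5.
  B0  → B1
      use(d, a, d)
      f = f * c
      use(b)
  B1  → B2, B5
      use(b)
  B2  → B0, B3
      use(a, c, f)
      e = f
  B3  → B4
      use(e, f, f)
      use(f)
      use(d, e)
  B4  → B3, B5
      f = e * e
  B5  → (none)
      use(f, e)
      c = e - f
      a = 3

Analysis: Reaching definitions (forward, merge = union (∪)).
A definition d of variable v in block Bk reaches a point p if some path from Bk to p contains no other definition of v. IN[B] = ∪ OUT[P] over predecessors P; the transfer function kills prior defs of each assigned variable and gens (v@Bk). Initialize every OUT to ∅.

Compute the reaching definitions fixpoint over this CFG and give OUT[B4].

Per-block solution:
  B0:   IN={e@B2, f@B0}   OUT={e@B2, f@B0}
  B1:   IN={e@B2, f@B0}   OUT={e@B2, f@B0}
  B2:   IN={e@B2, f@B0}   OUT={e@B2, f@B0}
  B3:   IN={e@B2, f@B0, f@B4}   OUT={e@B2, f@B0, f@B4}
  B4:   IN={e@B2, f@B0, f@B4}   OUT={e@B2, f@B4}
  B5:   IN={e@B2, f@B0, f@B4}   OUT={a@B5, c@B5, e@B2, f@B0, f@B4}

Merge at B4: IN[B4] = OUT[B3] = {e@B2, f@B0, f@B4}
Applying B4's transfer function to that IN value gives OUT[B4] (row B4 above).

Answer: {e@B2, f@B4}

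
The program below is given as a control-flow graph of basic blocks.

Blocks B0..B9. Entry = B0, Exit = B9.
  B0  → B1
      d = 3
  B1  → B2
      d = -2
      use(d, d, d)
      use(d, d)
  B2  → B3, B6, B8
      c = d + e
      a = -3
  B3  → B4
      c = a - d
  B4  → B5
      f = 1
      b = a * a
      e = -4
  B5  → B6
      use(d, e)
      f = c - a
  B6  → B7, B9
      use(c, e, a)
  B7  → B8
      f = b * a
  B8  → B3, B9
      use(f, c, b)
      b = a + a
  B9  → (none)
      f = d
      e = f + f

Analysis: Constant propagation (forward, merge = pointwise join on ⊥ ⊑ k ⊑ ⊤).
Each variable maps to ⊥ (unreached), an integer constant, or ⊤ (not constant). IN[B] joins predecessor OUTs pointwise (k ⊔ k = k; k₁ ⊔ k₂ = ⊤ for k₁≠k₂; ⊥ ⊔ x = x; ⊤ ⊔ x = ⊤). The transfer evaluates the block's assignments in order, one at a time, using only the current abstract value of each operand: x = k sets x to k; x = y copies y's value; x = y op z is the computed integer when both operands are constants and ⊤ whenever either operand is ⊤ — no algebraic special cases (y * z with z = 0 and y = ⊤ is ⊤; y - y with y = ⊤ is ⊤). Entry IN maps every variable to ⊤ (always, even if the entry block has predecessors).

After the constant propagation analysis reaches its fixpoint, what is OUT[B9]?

Per-block solution:
  B0:   IN=(all ⊤)   OUT={d:3; rest ⊤}
  B1:   IN={d:3; rest ⊤}   OUT={d:-2; rest ⊤}
  B2:   IN={d:-2; rest ⊤}   OUT={a:-3, d:-2; rest ⊤}
  B3:   IN={a:-3, d:-2; rest ⊤}   OUT={a:-3, c:-1, d:-2; rest ⊤}
  B4:   IN={a:-3, c:-1, d:-2; rest ⊤}   OUT={a:-3, b:9, c:-1, d:-2, e:-4, f:1; rest ⊤}
  B5:   IN={a:-3, b:9, c:-1, d:-2, e:-4, f:1; rest ⊤}   OUT={a:-3, b:9, c:-1, d:-2, e:-4, f:2; rest ⊤}
  B6:   IN={a:-3, d:-2; rest ⊤}   OUT={a:-3, d:-2; rest ⊤}
  B7:   IN={a:-3, d:-2; rest ⊤}   OUT={a:-3, d:-2; rest ⊤}
  B8:   IN={a:-3, d:-2; rest ⊤}   OUT={a:-3, b:-6, d:-2; rest ⊤}
  B9:   IN={a:-3, d:-2; rest ⊤}   OUT={a:-3, d:-2, e:-4, f:-2; rest ⊤}

Merge at B9: IN[B9] = OUT[B6] ⊔ OUT[B8] = {a: -3, b: ⊤, c: ⊤, d: -2, e: ⊤, f: ⊤}
Applying B9's transfer function to that IN value gives OUT[B9] (row B9 above).

Answer: {a: -3, b: ⊤, c: ⊤, d: -2, e: -4, f: -2}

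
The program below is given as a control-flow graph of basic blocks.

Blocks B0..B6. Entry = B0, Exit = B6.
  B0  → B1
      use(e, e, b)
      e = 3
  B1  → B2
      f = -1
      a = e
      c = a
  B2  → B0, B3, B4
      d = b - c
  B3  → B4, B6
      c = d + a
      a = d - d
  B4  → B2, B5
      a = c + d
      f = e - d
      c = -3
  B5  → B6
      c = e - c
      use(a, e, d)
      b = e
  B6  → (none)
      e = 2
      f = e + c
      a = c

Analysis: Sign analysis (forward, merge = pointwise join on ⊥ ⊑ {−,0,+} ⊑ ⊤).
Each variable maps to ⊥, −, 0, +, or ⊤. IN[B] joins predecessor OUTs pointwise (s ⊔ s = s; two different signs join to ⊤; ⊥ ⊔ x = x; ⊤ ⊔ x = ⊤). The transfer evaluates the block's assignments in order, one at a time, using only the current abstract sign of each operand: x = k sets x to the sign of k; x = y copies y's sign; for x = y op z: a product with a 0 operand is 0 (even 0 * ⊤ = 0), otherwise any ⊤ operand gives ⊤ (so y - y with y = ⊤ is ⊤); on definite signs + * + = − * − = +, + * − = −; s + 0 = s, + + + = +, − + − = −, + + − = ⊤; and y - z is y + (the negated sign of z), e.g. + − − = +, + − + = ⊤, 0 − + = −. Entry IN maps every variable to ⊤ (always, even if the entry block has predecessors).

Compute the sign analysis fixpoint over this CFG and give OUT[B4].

Answer: {a: ⊤, b: ⊤, c: -, d: ⊤, e: +, f: ⊤}

Derivation:
Converged values:
  B0: | IN=(all ⊤) | OUT={e:+; rest ⊤}
  B1: | IN={e:+; rest ⊤} | OUT={a:+, c:+, e:+, f:-; rest ⊤}
  B2: | IN={e:+; rest ⊤} | OUT={e:+; rest ⊤}
  B3: | IN={e:+; rest ⊤} | OUT={e:+; rest ⊤}
  B4: | IN={e:+; rest ⊤} | OUT={c:-, e:+; rest ⊤}
  B5: | IN={c:-, e:+; rest ⊤} | OUT={b:+, c:+, e:+; rest ⊤}
  B6: | IN={e:+; rest ⊤} | OUT={e:+; rest ⊤}

Merge at B4: IN[B4] = OUT[B2] ⊔ OUT[B3] = {a: ⊤, b: ⊤, c: ⊤, d: ⊤, e: +, f: ⊤}
Applying B4's transfer function to that IN value gives OUT[B4] (row B4 above).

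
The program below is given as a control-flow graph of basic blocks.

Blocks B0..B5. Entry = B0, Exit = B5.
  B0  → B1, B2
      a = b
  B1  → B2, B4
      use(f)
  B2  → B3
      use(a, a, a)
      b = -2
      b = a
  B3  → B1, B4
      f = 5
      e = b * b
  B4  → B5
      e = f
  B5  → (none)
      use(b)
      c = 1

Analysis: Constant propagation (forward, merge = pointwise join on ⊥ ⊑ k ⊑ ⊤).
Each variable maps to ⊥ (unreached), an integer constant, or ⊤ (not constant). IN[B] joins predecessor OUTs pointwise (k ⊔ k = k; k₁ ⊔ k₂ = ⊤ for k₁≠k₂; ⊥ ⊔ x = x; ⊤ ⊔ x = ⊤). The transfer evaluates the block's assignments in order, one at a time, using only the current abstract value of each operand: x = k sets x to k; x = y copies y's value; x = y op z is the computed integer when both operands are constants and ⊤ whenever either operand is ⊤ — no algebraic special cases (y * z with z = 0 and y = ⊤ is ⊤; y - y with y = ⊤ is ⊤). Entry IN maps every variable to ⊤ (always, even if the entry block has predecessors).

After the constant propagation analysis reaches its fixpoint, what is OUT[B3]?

Answer: {a: ⊤, b: ⊤, c: ⊤, d: ⊤, e: ⊤, f: 5}

Derivation:
Converged values:
  B0:   IN=(all ⊤)   OUT=(all ⊤)
  B1:   IN=(all ⊤)   OUT=(all ⊤)
  B2:   IN=(all ⊤)   OUT=(all ⊤)
  B3:   IN=(all ⊤)   OUT={f:5; rest ⊤}
  B4:   IN=(all ⊤)   OUT=(all ⊤)
  B5:   IN=(all ⊤)   OUT={c:1; rest ⊤}

Merge at B3: IN[B3] = OUT[B2] = {a: ⊤, b: ⊤, c: ⊤, d: ⊤, e: ⊤, f: ⊤}
Applying B3's transfer function to that IN value gives OUT[B3] (row B3 above).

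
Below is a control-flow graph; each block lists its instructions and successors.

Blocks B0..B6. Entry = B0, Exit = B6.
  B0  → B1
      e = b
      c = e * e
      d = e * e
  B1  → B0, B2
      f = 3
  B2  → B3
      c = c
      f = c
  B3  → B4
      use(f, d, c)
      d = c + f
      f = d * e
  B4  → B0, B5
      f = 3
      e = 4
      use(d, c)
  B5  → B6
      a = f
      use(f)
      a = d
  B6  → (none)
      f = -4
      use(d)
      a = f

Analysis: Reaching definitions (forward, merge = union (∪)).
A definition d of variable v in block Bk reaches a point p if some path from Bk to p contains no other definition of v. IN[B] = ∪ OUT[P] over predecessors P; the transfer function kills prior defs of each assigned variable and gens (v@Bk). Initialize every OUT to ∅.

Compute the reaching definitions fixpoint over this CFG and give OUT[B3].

Converged values:
  B0:   IN={c@B0, c@B2, d@B0, d@B3, e@B0, e@B4, f@B1, f@B4}   OUT={c@B0, d@B0, e@B0, f@B1, f@B4}
  B1:   IN={c@B0, d@B0, e@B0, f@B1, f@B4}   OUT={c@B0, d@B0, e@B0, f@B1}
  B2:   IN={c@B0, d@B0, e@B0, f@B1}   OUT={c@B2, d@B0, e@B0, f@B2}
  B3:   IN={c@B2, d@B0, e@B0, f@B2}   OUT={c@B2, d@B3, e@B0, f@B3}
  B4:   IN={c@B2, d@B3, e@B0, f@B3}   OUT={c@B2, d@B3, e@B4, f@B4}
  B5:   IN={c@B2, d@B3, e@B4, f@B4}   OUT={a@B5, c@B2, d@B3, e@B4, f@B4}
  B6:   IN={a@B5, c@B2, d@B3, e@B4, f@B4}   OUT={a@B6, c@B2, d@B3, e@B4, f@B6}

Merge at B3: IN[B3] = OUT[B2] = {c@B2, d@B0, e@B0, f@B2}
Applying B3's transfer function to that IN value gives OUT[B3] (row B3 above).

Answer: {c@B2, d@B3, e@B0, f@B3}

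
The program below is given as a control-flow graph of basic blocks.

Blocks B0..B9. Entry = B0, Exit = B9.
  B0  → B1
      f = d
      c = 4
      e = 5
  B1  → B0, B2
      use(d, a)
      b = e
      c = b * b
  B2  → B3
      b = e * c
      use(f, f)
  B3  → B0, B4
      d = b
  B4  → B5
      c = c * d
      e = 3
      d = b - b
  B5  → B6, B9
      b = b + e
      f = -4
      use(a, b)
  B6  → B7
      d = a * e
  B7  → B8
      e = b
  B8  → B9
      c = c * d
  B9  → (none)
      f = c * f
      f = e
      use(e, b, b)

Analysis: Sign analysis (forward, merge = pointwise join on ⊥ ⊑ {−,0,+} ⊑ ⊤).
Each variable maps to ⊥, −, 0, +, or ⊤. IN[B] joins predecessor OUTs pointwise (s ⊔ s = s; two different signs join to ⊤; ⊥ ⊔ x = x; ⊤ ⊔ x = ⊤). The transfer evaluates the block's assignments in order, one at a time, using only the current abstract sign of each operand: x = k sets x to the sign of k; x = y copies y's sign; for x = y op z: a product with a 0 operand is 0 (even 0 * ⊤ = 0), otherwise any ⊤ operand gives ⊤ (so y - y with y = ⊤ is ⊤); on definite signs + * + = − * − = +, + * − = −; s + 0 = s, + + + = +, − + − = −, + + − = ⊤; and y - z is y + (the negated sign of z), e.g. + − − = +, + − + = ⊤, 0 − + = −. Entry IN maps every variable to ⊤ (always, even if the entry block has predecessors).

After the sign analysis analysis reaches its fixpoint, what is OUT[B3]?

Answer: {a: ⊤, b: +, c: +, d: +, e: +, f: ⊤}

Working:
Fixpoint table:
  B0: | IN=(all ⊤) | OUT={c:+, e:+; rest ⊤}
  B1: | IN={c:+, e:+; rest ⊤} | OUT={b:+, c:+, e:+; rest ⊤}
  B2: | IN={b:+, c:+, e:+; rest ⊤} | OUT={b:+, c:+, e:+; rest ⊤}
  B3: | IN={b:+, c:+, e:+; rest ⊤} | OUT={b:+, c:+, d:+, e:+; rest ⊤}
  B4: | IN={b:+, c:+, d:+, e:+; rest ⊤} | OUT={b:+, c:+, e:+; rest ⊤}
  B5: | IN={b:+, c:+, e:+; rest ⊤} | OUT={b:+, c:+, e:+, f:-; rest ⊤}
  B6: | IN={b:+, c:+, e:+, f:-; rest ⊤} | OUT={b:+, c:+, e:+, f:-; rest ⊤}
  B7: | IN={b:+, c:+, e:+, f:-; rest ⊤} | OUT={b:+, c:+, e:+, f:-; rest ⊤}
  B8: | IN={b:+, c:+, e:+, f:-; rest ⊤} | OUT={b:+, e:+, f:-; rest ⊤}
  B9: | IN={b:+, e:+, f:-; rest ⊤} | OUT={b:+, e:+, f:+; rest ⊤}

Merge at B3: IN[B3] = OUT[B2] = {a: ⊤, b: +, c: +, d: ⊤, e: +, f: ⊤}
Applying B3's transfer function to that IN value gives OUT[B3] (row B3 above).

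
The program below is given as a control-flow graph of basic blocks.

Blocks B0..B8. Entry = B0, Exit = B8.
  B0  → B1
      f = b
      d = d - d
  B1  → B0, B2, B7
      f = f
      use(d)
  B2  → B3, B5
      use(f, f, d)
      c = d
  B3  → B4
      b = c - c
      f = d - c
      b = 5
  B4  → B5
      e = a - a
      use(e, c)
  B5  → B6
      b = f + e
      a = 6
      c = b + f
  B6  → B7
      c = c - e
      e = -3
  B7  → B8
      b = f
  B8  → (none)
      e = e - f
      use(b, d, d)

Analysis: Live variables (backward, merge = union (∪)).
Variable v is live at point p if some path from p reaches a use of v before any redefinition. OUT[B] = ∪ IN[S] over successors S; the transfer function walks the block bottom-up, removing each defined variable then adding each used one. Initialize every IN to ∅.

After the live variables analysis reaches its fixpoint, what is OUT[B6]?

Answer: {d, e, f}

Trace:
Converged values:
  B0: | IN={a, b, d, e} | OUT={a, b, d, e, f}
  B1: | IN={a, b, d, e, f} | OUT={a, b, d, e, f}
  B2: | IN={a, d, e, f} | OUT={a, c, d, e, f}
  B3: | IN={a, c, d} | OUT={a, c, d, f}
  B4: | IN={a, c, d, f} | OUT={d, e, f}
  B5: | IN={d, e, f} | OUT={c, d, e, f}
  B6: | IN={c, d, e, f} | OUT={d, e, f}
  B7: | IN={d, e, f} | OUT={b, d, e, f}
  B8: | IN={b, d, e, f} | OUT={}

Merge at B6: OUT[B6] = IN[B7] = {d, e, f}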